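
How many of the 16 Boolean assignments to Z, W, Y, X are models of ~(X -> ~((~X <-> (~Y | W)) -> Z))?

Initial set: {T ~(X -> ~((~X <-> (~Y | W)) -> Z))}.
T ~(X -> ~((~X <-> (~Y | W)) -> Z)): α-rule — add T X, F ~((~X <-> (~Y | W)) -> Z).
F ~((~X <-> (~Y | W)) -> Z): β-rule — branch into F (~X <-> (~Y | W))  //  T Z.
  branch 1 (add F (~X <-> (~Y | W))):
    F (~X <-> (~Y | W)): β-rule — branch into T ~X, F (~Y | W)  //  F ~X, T (~Y | W).
      branch 1.1 (add T ~X, F (~Y | W)):
        × closes — contains both X and ~X.
      branch 1.2 (add F ~X, T (~Y | W)):
        T (~Y | W): β-rule — branch into T ~Y  //  T W.
          branch 1.2.1 (add T ~Y):
            ○ open, literals {X=true, Y=false}.
          branch 1.2.2 (add T W):
            ○ open, literals {W=true, X=true}.
  branch 2 (add T Z):
    ○ open, literals {X=true, Z=true}.
1 branch closed, 3 open.
Each open branch fixes some atoms; the unmentioned ones are free. Counting distinct full assignments: branch {X=true, Y=false} (Z, W) contributes 4 new; branch {W=true, X=true} (Z, Y) contributes 2 new; branch {X=true, Z=true} (W, Y) contributes 1 new. Total: 7.

7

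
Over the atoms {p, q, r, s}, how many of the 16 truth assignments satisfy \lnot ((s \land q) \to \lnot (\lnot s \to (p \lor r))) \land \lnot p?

Initial set: {(\lnot ((s \land q) \to \lnot (\lnot s \to (p \lor r))) \land \lnot p)}.
(\lnot ((s \land q) \to \lnot (\lnot s \to (p \lor r))) \land \lnot p): α-rule — add \lnot ((s \land q) \to \lnot (\lnot s \to (p \lor r))), \lnot p.
\lnot ((s \land q) \to \lnot (\lnot s \to (p \lor r))): α-rule — add (s \land q), \lnot \lnot (\lnot s \to (p \lor r)).
(s \land q): α-rule — add s, q.
\lnot \lnot (\lnot s \to (p \lor r)): β-rule — branch into \lnot \lnot s  //  (p \lor r).
  branch 1 (add \lnot \lnot s):
    ○ open, literals {p=0, q=1, s=1}.
  branch 2 (add (p \lor r)):
    (p \lor r): β-rule — branch into p  //  r.
      branch 2.1 (add p):
        × closes — contains both p and \lnot p.
      branch 2.2 (add r):
        ○ open, literals {p=0, q=1, r=1, s=1}.
1 branch closed, 2 open.
Each open branch fixes some atoms; the unmentioned ones are free. Counting distinct full assignments: branch {p=0, q=1, s=1} (r) contributes 2 new; branch {p=0, q=1, r=1, s=1} (none free) contributes 0 new. Total: 2.

2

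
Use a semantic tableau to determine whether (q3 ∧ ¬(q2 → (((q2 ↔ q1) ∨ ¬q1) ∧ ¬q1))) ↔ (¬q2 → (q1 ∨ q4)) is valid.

Not valid

Assume the negation and expand:
Initial set: {¬((q3 ∧ ¬(q2 → (((q2 ↔ q1) ∨ ¬q1) ∧ ¬q1))) ↔ (¬q2 → (q1 ∨ q4)))}.
¬((q3 ∧ ¬(q2 → (((q2 ↔ q1) ∨ ¬q1) ∧ ¬q1))) ↔ (¬q2 → (q1 ∨ q4))): β-rule — branch into (q3 ∧ ¬(q2 → (((q2 ↔ q1) ∨ ¬q1) ∧ ¬q1))), ¬(¬q2 → (q1 ∨ q4))  //  ¬(q3 ∧ ¬(q2 → (((q2 ↔ q1) ∨ ¬q1) ∧ ¬q1))), (¬q2 → (q1 ∨ q4)).
  branch 1 (add (q3 ∧ ¬(q2 → (((q2 ↔ q1) ∨ ¬q1) ∧ ¬q1))), ¬(¬q2 → (q1 ∨ q4))):
    (q3 ∧ ¬(q2 → (((q2 ↔ q1) ∨ ¬q1) ∧ ¬q1))): α-rule — add q3, ¬(q2 → (((q2 ↔ q1) ∨ ¬q1) ∧ ¬q1)).
    ¬(¬q2 → (q1 ∨ q4)): α-rule — add ¬q2, ¬(q1 ∨ q4).
    ¬(q2 → (((q2 ↔ q1) ∨ ¬q1) ∧ ¬q1)): α-rule — add q2, ¬(((q2 ↔ q1) ∨ ¬q1) ∧ ¬q1).
    × closes — contains both q2 and ¬q2.
  branch 2 (add ¬(q3 ∧ ¬(q2 → (((q2 ↔ q1) ∨ ¬q1) ∧ ¬q1))), (¬q2 → (q1 ∨ q4))):
    ¬(q3 ∧ ¬(q2 → (((q2 ↔ q1) ∨ ¬q1) ∧ ¬q1))): β-rule — branch into ¬q3  //  ¬¬(q2 → (((q2 ↔ q1) ∨ ¬q1) ∧ ¬q1)).
      branch 2.1 (add ¬q3):
        (¬q2 → (q1 ∨ q4)): β-rule — branch into ¬¬q2  //  (q1 ∨ q4).
          branch 2.1.1 (add ¬¬q2):
            ○ open, literals {q2=1, q3=0}.
          branch 2.1.2 (add (q1 ∨ q4)):
            (q1 ∨ q4): β-rule — branch into q1  //  q4.
              branch 2.1.2.1 (add q1):
                ○ open, literals {q1=1, q3=0}.
              branch 2.1.2.2 (add q4):
                ○ open, literals {q3=0, q4=1}.
      branch 2.2 (add ¬¬(q2 → (((q2 ↔ q1) ∨ ¬q1) ∧ ¬q1))):
        (¬q2 → (q1 ∨ q4)): β-rule — branch into ¬¬q2  //  (q1 ∨ q4).
          branch 2.2.1 (add ¬¬q2):
            ¬¬(q2 → (((q2 ↔ q1) ∨ ¬q1) ∧ ¬q1)): β-rule — branch into ¬q2  //  (((q2 ↔ q1) ∨ ¬q1) ∧ ¬q1).
              branch 2.2.1.1 (add ¬q2):
                × closes — contains both q2 and ¬q2.
              branch 2.2.1.2 (add (((q2 ↔ q1) ∨ ¬q1) ∧ ¬q1)):
                (((q2 ↔ q1) ∨ ¬q1) ∧ ¬q1): α-rule — add ((q2 ↔ q1) ∨ ¬q1), ¬q1.
                ((q2 ↔ q1) ∨ ¬q1): β-rule — branch into (q2 ↔ q1)  //  ¬q1.
                  branch 2.2.1.2.1 (add (q2 ↔ q1)):
                    (q2 ↔ q1): β-rule — branch into q2, q1  //  ¬q2, ¬q1.
                      branch 2.2.1.2.1.1 (add q2, q1):
                        × closes — contains both q1 and ¬q1.
                      branch 2.2.1.2.1.2 (add ¬q2, ¬q1):
                        × closes — contains both q2 and ¬q2.
                  branch 2.2.1.2.2 (add ¬q1):
                    ○ open, literals {q1=0, q2=1}.
          branch 2.2.2 (add (q1 ∨ q4)):
            ¬¬(q2 → (((q2 ↔ q1) ∨ ¬q1) ∧ ¬q1)): β-rule — branch into ¬q2  //  (((q2 ↔ q1) ∨ ¬q1) ∧ ¬q1).
              branch 2.2.2.1 (add ¬q2):
                (q1 ∨ q4): β-rule — branch into q1  //  q4.
                  branch 2.2.2.1.1 (add q1):
                    ○ open, literals {q1=1, q2=0}.
                  branch 2.2.2.1.2 (add q4):
                    ○ open, literals {q2=0, q4=1}.
              branch 2.2.2.2 (add (((q2 ↔ q1) ∨ ¬q1) ∧ ¬q1)):
                (((q2 ↔ q1) ∨ ¬q1) ∧ ¬q1): α-rule — add ((q2 ↔ q1) ∨ ¬q1), ¬q1.
                (q1 ∨ q4): β-rule — branch into q1  //  q4.
                  branch 2.2.2.2.1 (add q1):
                    × closes — contains both q1 and ¬q1.
                  branch 2.2.2.2.2 (add q4):
                    ((q2 ↔ q1) ∨ ¬q1): β-rule — branch into (q2 ↔ q1)  //  ¬q1.
                      branch 2.2.2.2.2.1 (add (q2 ↔ q1)):
                        (q2 ↔ q1): β-rule — branch into q2, q1  //  ¬q2, ¬q1.
                          branch 2.2.2.2.2.1.1 (add q2, q1):
                            × closes — contains both q1 and ¬q1.
                          branch 2.2.2.2.2.1.2 (add ¬q2, ¬q1):
                            ○ open, literals {q1=0, q2=0, q4=1}.
                      branch 2.2.2.2.2.2 (add ¬q1):
                        ○ open, literals {q1=0, q4=1}.
6 branches closed, 8 open.
An open branch gives a countermodel: q2=1, q3=0 (unmentioned atoms arbitrary); under it the original formula is false.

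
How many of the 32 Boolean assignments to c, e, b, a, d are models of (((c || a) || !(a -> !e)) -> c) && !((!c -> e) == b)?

12

Initial set: {T ((((c || a) || !(a -> !e)) -> c) && !((!c -> e) == b))}.
T ((((c || a) || !(a -> !e)) -> c) && !((!c -> e) == b)): α-rule — add T (((c || a) || !(a -> !e)) -> c), T !((!c -> e) == b).
T (((c || a) || !(a -> !e)) -> c): β-rule — branch into F ((c || a) || !(a -> !e))  //  T c.
  branch 1 (add F ((c || a) || !(a -> !e))):
    F ((c || a) || !(a -> !e)): α-rule — add F (c || a), F !(a -> !e).
    F (c || a): α-rule — add F c, F a.
    T !((!c -> e) == b): β-rule — branch into T (!c -> e), F b  //  F (!c -> e), T b.
      branch 1.1 (add T (!c -> e), F b):
        F !(a -> !e): β-rule — branch into F a  //  T !e.
          branch 1.1.1 (add F a):
            T (!c -> e): β-rule — branch into F !c  //  T e.
              branch 1.1.1.1 (add F !c):
                × closes — contains both c and !c.
              branch 1.1.1.2 (add T e):
                ○ open, literals {a=0, b=0, c=0, e=1}.
          branch 1.1.2 (add T !e):
            T (!c -> e): β-rule — branch into F !c  //  T e.
              branch 1.1.2.1 (add F !c):
                × closes — contains both c and !c.
              branch 1.1.2.2 (add T e):
                × closes — contains both e and !e.
      branch 1.2 (add F (!c -> e), T b):
        F (!c -> e): α-rule — add T !c, F e.
        F !(a -> !e): β-rule — branch into F a  //  T !e.
          branch 1.2.1 (add F a):
            ○ open, literals {a=0, b=1, c=0, e=0}.
          branch 1.2.2 (add T !e):
            ○ open, literals {a=0, b=1, c=0, e=0}.
  branch 2 (add T c):
    T !((!c -> e) == b): β-rule — branch into T (!c -> e), F b  //  F (!c -> e), T b.
      branch 2.1 (add T (!c -> e), F b):
        T (!c -> e): β-rule — branch into F !c  //  T e.
          branch 2.1.1 (add F !c):
            ○ open, literals {b=0, c=1}.
          branch 2.1.2 (add T e):
            ○ open, literals {b=0, c=1, e=1}.
      branch 2.2 (add F (!c -> e), T b):
        F (!c -> e): α-rule — add T !c, F e.
        × closes — contains both c and !c.
4 branches closed, 5 open.
Each open branch fixes some atoms; the unmentioned ones are free. Counting distinct full assignments: branch {a=0, b=0, c=0, e=1} (d) contributes 2 new; branch {a=0, b=1, c=0, e=0} (d) contributes 2 new; branch {a=0, b=1, c=0, e=0} (d) contributes 0 new; branch {b=0, c=1} (e, a, d) contributes 8 new; branch {b=0, c=1, e=1} (a, d) contributes 0 new. Total: 12.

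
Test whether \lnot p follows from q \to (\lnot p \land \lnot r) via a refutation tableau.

No

Initial set: {(q \to (\lnot p \land \lnot r)); \lnot \lnot p}.
(q \to (\lnot p \land \lnot r)): β-rule — branch into \lnot q  //  (\lnot p \land \lnot r).
  branch 1 (add \lnot q):
    ○ open, literals {p=true, q=false}.
  branch 2 (add (\lnot p \land \lnot r)):
    (\lnot p \land \lnot r): α-rule — add \lnot p, \lnot r.
    × closes — contains both p and \lnot p.
1 branch closed, 1 open.
An open branch gives a countermodel: p=true, q=false (unmentioned atoms arbitrary); the premises hold there but the conclusion fails.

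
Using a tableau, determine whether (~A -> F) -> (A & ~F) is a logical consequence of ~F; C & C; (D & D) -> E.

Yes

Initial set: {~F; (C & C); ((D & D) -> E); ~((~A -> F) -> (A & ~F))}.
(C & C): α-rule — add C, C.
~((~A -> F) -> (A & ~F)): α-rule — add (~A -> F), ~(A & ~F).
((D & D) -> E): β-rule — branch into ~(D & D)  //  E.
  branch 1 (add ~(D & D)):
    (~A -> F): β-rule — branch into ~~A  //  F.
      branch 1.1 (add ~~A):
        ~(A & ~F): β-rule — branch into ~A  //  ~~F.
          branch 1.1.1 (add ~A):
            × closes — contains both A and ~A.
          branch 1.1.2 (add ~~F):
            × closes — contains both F and ~F.
      branch 1.2 (add F):
        × closes — contains both F and ~F.
  branch 2 (add E):
    (~A -> F): β-rule — branch into ~~A  //  F.
      branch 2.1 (add ~~A):
        ~(A & ~F): β-rule — branch into ~A  //  ~~F.
          branch 2.1.1 (add ~A):
            × closes — contains both A and ~A.
          branch 2.1.2 (add ~~F):
            × closes — contains both F and ~F.
      branch 2.2 (add F):
        × closes — contains both F and ~F.
All 6 branches close.
Every branch closed, so the premises entail the conclusion.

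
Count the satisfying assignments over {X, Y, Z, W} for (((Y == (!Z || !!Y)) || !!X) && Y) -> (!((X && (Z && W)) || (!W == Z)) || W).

14

Initial set: {((((Y == (!Z || !!Y)) || !!X) && Y) -> (!((X && (Z && W)) || (!W == Z)) || W))}.
((((Y == (!Z || !!Y)) || !!X) && Y) -> (!((X && (Z && W)) || (!W == Z)) || W)): β-rule — branch into !(((Y == (!Z || !!Y)) || !!X) && Y)  //  (!((X && (Z && W)) || (!W == Z)) || W).
  branch 1 (add !(((Y == (!Z || !!Y)) || !!X) && Y)):
    !(((Y == (!Z || !!Y)) || !!X) && Y): β-rule — branch into !((Y == (!Z || !!Y)) || !!X)  //  !Y.
      branch 1.1 (add !((Y == (!Z || !!Y)) || !!X)):
        !((Y == (!Z || !!Y)) || !!X): α-rule — add !(Y == (!Z || !!Y)), !!!X.
        !!!X: drop double negation, giving !X.
        !(Y == (!Z || !!Y)): β-rule — branch into Y, !(!Z || !!Y)  //  !Y, (!Z || !!Y).
          branch 1.1.1 (add Y, !(!Z || !!Y)):
            !(!Z || !!Y): α-rule — add !!Z, !!!Y.
            !!!Y: drop double negation, giving !Y.
            × closes — contains both Y and !Y.
          branch 1.1.2 (add !Y, (!Z || !!Y)):
            (!Z || !!Y): β-rule — branch into !Z  //  !!Y.
              branch 1.1.2.1 (add !Z):
                ○ open, literals {X=0, Y=0, Z=0}.
              branch 1.1.2.2 (add !!Y):
                !!Y: drop double negation, giving Y.
                × closes — contains both Y and !Y.
      branch 1.2 (add !Y):
        ○ open, literals {Y=0}.
  branch 2 (add (!((X && (Z && W)) || (!W == Z)) || W)):
    (!((X && (Z && W)) || (!W == Z)) || W): β-rule — branch into !((X && (Z && W)) || (!W == Z))  //  W.
      branch 2.1 (add !((X && (Z && W)) || (!W == Z))):
        !((X && (Z && W)) || (!W == Z)): α-rule — add !(X && (Z && W)), !(!W == Z).
        !(X && (Z && W)): β-rule — branch into !X  //  !(Z && W).
          branch 2.1.1 (add !X):
            !(!W == Z): β-rule — branch into !W, !Z  //  !!W, Z.
              branch 2.1.1.1 (add !W, !Z):
                ○ open, literals {W=0, X=0, Z=0}.
              branch 2.1.1.2 (add !!W, Z):
                ○ open, literals {W=1, X=0, Z=1}.
          branch 2.1.2 (add !(Z && W)):
            !(!W == Z): β-rule — branch into !W, !Z  //  !!W, Z.
              branch 2.1.2.1 (add !W, !Z):
                !(Z && W): β-rule — branch into !Z  //  !W.
                  branch 2.1.2.1.1 (add !Z):
                    ○ open, literals {W=0, Z=0}.
                  branch 2.1.2.1.2 (add !W):
                    ○ open, literals {W=0, Z=0}.
              branch 2.1.2.2 (add !!W, Z):
                !(Z && W): β-rule — branch into !Z  //  !W.
                  branch 2.1.2.2.1 (add !Z):
                    × closes — contains both Z and !Z.
                  branch 2.1.2.2.2 (add !W):
                    × closes — contains both W and !W.
      branch 2.2 (add W):
        ○ open, literals {W=1}.
4 branches closed, 7 open.
Each open branch fixes some atoms; the unmentioned ones are free. Counting distinct full assignments: branch {X=0, Y=0, Z=0} (W) contributes 2 new; branch {Y=0} (X, Z, W) contributes 6 new; branch {W=0, X=0, Z=0} (Y) contributes 1 new; branch {W=1, X=0, Z=1} (Y) contributes 1 new; branch {W=0, Z=0} (X, Y) contributes 1 new; branch {W=0, Z=0} (X, Y) contributes 0 new; branch {W=1} (X, Y, Z) contributes 3 new. Total: 14.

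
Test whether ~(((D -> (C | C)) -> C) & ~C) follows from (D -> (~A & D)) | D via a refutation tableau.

No

Initial set: {((D -> (~A & D)) | D); ~~(((D -> (C | C)) -> C) & ~C)}.
~~(((D -> (C | C)) -> C) & ~C): α-rule — add ((D -> (C | C)) -> C), ~C.
((D -> (~A & D)) | D): β-rule — branch into (D -> (~A & D))  //  D.
  branch 1 (add (D -> (~A & D))):
    ((D -> (C | C)) -> C): β-rule — branch into ~(D -> (C | C))  //  C.
      branch 1.1 (add ~(D -> (C | C))):
        ~(D -> (C | C)): α-rule — add D, ~(C | C).
        ~(C | C): α-rule — add ~C, ~C.
        (D -> (~A & D)): β-rule — branch into ~D  //  (~A & D).
          branch 1.1.1 (add ~D):
            × closes — contains both D and ~D.
          branch 1.1.2 (add (~A & D)):
            (~A & D): α-rule — add ~A, D.
            ○ open, literals {A=false, C=false, D=true}.
      branch 1.2 (add C):
        × closes — contains both C and ~C.
  branch 2 (add D):
    ((D -> (C | C)) -> C): β-rule — branch into ~(D -> (C | C))  //  C.
      branch 2.1 (add ~(D -> (C | C))):
        ~(D -> (C | C)): α-rule — add D, ~(C | C).
        ~(C | C): α-rule — add ~C, ~C.
        ○ open, literals {C=false, D=true}.
      branch 2.2 (add C):
        × closes — contains both C and ~C.
3 branches closed, 2 open.
An open branch gives a countermodel: A=false, C=false, D=true (unmentioned atoms arbitrary); the premises hold there but the conclusion fails.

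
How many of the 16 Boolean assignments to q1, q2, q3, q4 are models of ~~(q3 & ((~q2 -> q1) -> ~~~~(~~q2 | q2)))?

Initial set: {~~(q3 & ((~q2 -> q1) -> ~~~~(~~q2 | q2)))}.
~~(q3 & ((~q2 -> q1) -> ~~~~(~~q2 | q2))): drop double negation, giving (q3 & ((~q2 -> q1) -> ~~~~(~~q2 | q2))).
(q3 & ((~q2 -> q1) -> ~~~~(~~q2 | q2))): α-rule — add q3, ((~q2 -> q1) -> ~~~~(~~q2 | q2)).
((~q2 -> q1) -> ~~~~(~~q2 | q2)): β-rule — branch into ~(~q2 -> q1)  //  ~~~~(~~q2 | q2).
  branch 1 (add ~(~q2 -> q1)):
    ~(~q2 -> q1): α-rule — add ~q2, ~q1.
    ○ open, literals {q1=F, q2=F, q3=T}.
  branch 2 (add ~~~~(~~q2 | q2)):
    ~~~~(~~q2 | q2): drop double negation, giving ~~(~~q2 | q2).
    ~~(~~q2 | q2): drop double negation, giving (~~q2 | q2).
    (~~q2 | q2): β-rule — branch into ~~q2  //  q2.
      branch 2.1 (add ~~q2):
        ~~q2: drop double negation, giving q2.
        ○ open, literals {q2=T, q3=T}.
      branch 2.2 (add q2):
        ○ open, literals {q2=T, q3=T}.
0 branches closed, 3 open.
Each open branch fixes some atoms; the unmentioned ones are free. Counting distinct full assignments: branch {q1=F, q2=F, q3=T} (q4) contributes 2 new; branch {q2=T, q3=T} (q1, q4) contributes 4 new; branch {q2=T, q3=T} (q1, q4) contributes 0 new. Total: 6.

6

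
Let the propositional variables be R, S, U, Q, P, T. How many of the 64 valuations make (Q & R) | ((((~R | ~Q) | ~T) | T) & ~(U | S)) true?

28

Initial set: {T ((Q & R) | ((((~R | ~Q) | ~T) | T) & ~(U | S)))}.
T ((Q & R) | ((((~R | ~Q) | ~T) | T) & ~(U | S))): β-rule — branch into T (Q & R)  //  T ((((~R | ~Q) | ~T) | T) & ~(U | S)).
  branch 1 (add T (Q & R)):
    T (Q & R): α-rule — add T Q, T R.
    ○ open, literals {Q=true, R=true}.
  branch 2 (add T ((((~R | ~Q) | ~T) | T) & ~(U | S))):
    T ((((~R | ~Q) | ~T) | T) & ~(U | S)): α-rule — add T (((~R | ~Q) | ~T) | T), T ~(U | S).
    T ~(U | S): α-rule — add F U, F S.
    T (((~R | ~Q) | ~T) | T): β-rule — branch into T ((~R | ~Q) | ~T)  //  T T.
      branch 2.1 (add T ((~R | ~Q) | ~T)):
        T ((~R | ~Q) | ~T): β-rule — branch into T (~R | ~Q)  //  T ~T.
          branch 2.1.1 (add T (~R | ~Q)):
            T (~R | ~Q): β-rule — branch into T ~R  //  T ~Q.
              branch 2.1.1.1 (add T ~R):
                ○ open, literals {R=false, S=false, U=false}.
              branch 2.1.1.2 (add T ~Q):
                ○ open, literals {Q=false, S=false, U=false}.
          branch 2.1.2 (add T ~T):
            ○ open, literals {S=false, T=false, U=false}.
      branch 2.2 (add T T):
        ○ open, literals {S=false, T=true, U=false}.
0 branches closed, 5 open.
Each open branch fixes some atoms; the unmentioned ones are free. Counting distinct full assignments: branch {Q=true, R=true} (S, U, P, T) contributes 16 new; branch {R=false, S=false, U=false} (Q, P, T) contributes 8 new; branch {Q=false, S=false, U=false} (R, P, T) contributes 4 new; branch {S=false, T=false, U=false} (R, Q, P) contributes 0 new; branch {S=false, T=true, U=false} (R, Q, P) contributes 0 new. Total: 28.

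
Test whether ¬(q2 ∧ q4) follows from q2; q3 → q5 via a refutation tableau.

Initial set: {q2; (q3 → q5); ¬¬(q2 ∧ q4)}.
¬¬(q2 ∧ q4): α-rule — add q2, q4.
(q3 → q5): β-rule — branch into ¬q3  //  q5.
  branch 1 (add ¬q3):
    ○ open, literals {q2=true, q3=false, q4=true}.
  branch 2 (add q5):
    ○ open, literals {q2=true, q4=true, q5=true}.
0 branches closed, 2 open.
An open branch gives a countermodel: q2=true, q3=false, q4=true (unmentioned atoms arbitrary); the premises hold there but the conclusion fails.

No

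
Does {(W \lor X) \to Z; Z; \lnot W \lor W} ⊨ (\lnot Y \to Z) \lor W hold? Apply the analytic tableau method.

Yes

Initial set: {T ((W \lor X) \to Z); T Z; T (\lnot W \lor W); F ((\lnot Y \to Z) \lor W)}.
F ((\lnot Y \to Z) \lor W): α-rule — add F (\lnot Y \to Z), F W.
F (\lnot Y \to Z): α-rule — add T \lnot Y, F Z.
× closes — contains both Z and \lnot Z.
All 1 branch closes.
Every branch closed, so the premises entail the conclusion.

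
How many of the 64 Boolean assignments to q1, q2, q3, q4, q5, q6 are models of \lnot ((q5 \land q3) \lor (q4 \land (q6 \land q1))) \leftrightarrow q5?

18

Initial set: {(\lnot ((q5 \land q3) \lor (q4 \land (q6 \land q1))) \leftrightarrow q5)}.
(\lnot ((q5 \land q3) \lor (q4 \land (q6 \land q1))) \leftrightarrow q5): β-rule — branch into \lnot ((q5 \land q3) \lor (q4 \land (q6 \land q1))), q5  //  \lnot \lnot ((q5 \land q3) \lor (q4 \land (q6 \land q1))), \lnot q5.
  branch 1 (add \lnot ((q5 \land q3) \lor (q4 \land (q6 \land q1))), q5):
    \lnot ((q5 \land q3) \lor (q4 \land (q6 \land q1))): α-rule — add \lnot (q5 \land q3), \lnot (q4 \land (q6 \land q1)).
    \lnot (q5 \land q3): β-rule — branch into \lnot q5  //  \lnot q3.
      branch 1.1 (add \lnot q5):
        × closes — contains both q5 and \lnot q5.
      branch 1.2 (add \lnot q3):
        \lnot (q4 \land (q6 \land q1)): β-rule — branch into \lnot q4  //  \lnot (q6 \land q1).
          branch 1.2.1 (add \lnot q4):
            ○ open, literals {q3=F, q4=F, q5=T}.
          branch 1.2.2 (add \lnot (q6 \land q1)):
            \lnot (q6 \land q1): β-rule — branch into \lnot q6  //  \lnot q1.
              branch 1.2.2.1 (add \lnot q6):
                ○ open, literals {q3=F, q5=T, q6=F}.
              branch 1.2.2.2 (add \lnot q1):
                ○ open, literals {q1=F, q3=F, q5=T}.
  branch 2 (add \lnot \lnot ((q5 \land q3) \lor (q4 \land (q6 \land q1))), \lnot q5):
    \lnot \lnot ((q5 \land q3) \lor (q4 \land (q6 \land q1))): β-rule — branch into (q5 \land q3)  //  (q4 \land (q6 \land q1)).
      branch 2.1 (add (q5 \land q3)):
        (q5 \land q3): α-rule — add q5, q3.
        × closes — contains both q5 and \lnot q5.
      branch 2.2 (add (q4 \land (q6 \land q1))):
        (q4 \land (q6 \land q1)): α-rule — add q4, (q6 \land q1).
        (q6 \land q1): α-rule — add q6, q1.
        ○ open, literals {q1=T, q4=T, q5=F, q6=T}.
2 branches closed, 4 open.
Each open branch fixes some atoms; the unmentioned ones are free. Counting distinct full assignments: branch {q3=F, q4=F, q5=T} (q1, q2, q6) contributes 8 new; branch {q3=F, q5=T, q6=F} (q1, q2, q4) contributes 4 new; branch {q1=F, q3=F, q5=T} (q2, q4, q6) contributes 2 new; branch {q1=T, q4=T, q5=F, q6=T} (q2, q3) contributes 4 new. Total: 18.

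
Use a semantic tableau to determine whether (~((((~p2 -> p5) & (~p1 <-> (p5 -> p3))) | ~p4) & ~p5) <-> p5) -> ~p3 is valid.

Assume the negation and expand:
Initial set: {~((~((((~p2 -> p5) & (~p1 <-> (p5 -> p3))) | ~p4) & ~p5) <-> p5) -> ~p3)}.
~((~((((~p2 -> p5) & (~p1 <-> (p5 -> p3))) | ~p4) & ~p5) <-> p5) -> ~p3): α-rule — add (~((((~p2 -> p5) & (~p1 <-> (p5 -> p3))) | ~p4) & ~p5) <-> p5), ~~p3.
(~((((~p2 -> p5) & (~p1 <-> (p5 -> p3))) | ~p4) & ~p5) <-> p5): β-rule — branch into ~((((~p2 -> p5) & (~p1 <-> (p5 -> p3))) | ~p4) & ~p5), p5  //  ~~((((~p2 -> p5) & (~p1 <-> (p5 -> p3))) | ~p4) & ~p5), ~p5.
  branch 1 (add ~((((~p2 -> p5) & (~p1 <-> (p5 -> p3))) | ~p4) & ~p5), p5):
    ~((((~p2 -> p5) & (~p1 <-> (p5 -> p3))) | ~p4) & ~p5): β-rule — branch into ~(((~p2 -> p5) & (~p1 <-> (p5 -> p3))) | ~p4)  //  ~~p5.
      branch 1.1 (add ~(((~p2 -> p5) & (~p1 <-> (p5 -> p3))) | ~p4)):
        ~(((~p2 -> p5) & (~p1 <-> (p5 -> p3))) | ~p4): α-rule — add ~((~p2 -> p5) & (~p1 <-> (p5 -> p3))), ~~p4.
        ~((~p2 -> p5) & (~p1 <-> (p5 -> p3))): β-rule — branch into ~(~p2 -> p5)  //  ~(~p1 <-> (p5 -> p3)).
          branch 1.1.1 (add ~(~p2 -> p5)):
            ~(~p2 -> p5): α-rule — add ~p2, ~p5.
            × closes — contains both p5 and ~p5.
          branch 1.1.2 (add ~(~p1 <-> (p5 -> p3))):
            ~(~p1 <-> (p5 -> p3)): β-rule — branch into ~p1, ~(p5 -> p3)  //  ~~p1, (p5 -> p3).
              branch 1.1.2.1 (add ~p1, ~(p5 -> p3)):
                ~(p5 -> p3): α-rule — add p5, ~p3.
                × closes — contains both p3 and ~p3.
              branch 1.1.2.2 (add ~~p1, (p5 -> p3)):
                (p5 -> p3): β-rule — branch into ~p5  //  p3.
                  branch 1.1.2.2.1 (add ~p5):
                    × closes — contains both p5 and ~p5.
                  branch 1.1.2.2.2 (add p3):
                    ○ open, literals {p1=1, p3=1, p4=1, p5=1}.
      branch 1.2 (add ~~p5):
        ○ open, literals {p3=1, p5=1}.
  branch 2 (add ~~((((~p2 -> p5) & (~p1 <-> (p5 -> p3))) | ~p4) & ~p5), ~p5):
    ~~((((~p2 -> p5) & (~p1 <-> (p5 -> p3))) | ~p4) & ~p5): α-rule — add (((~p2 -> p5) & (~p1 <-> (p5 -> p3))) | ~p4), ~p5.
    (((~p2 -> p5) & (~p1 <-> (p5 -> p3))) | ~p4): β-rule — branch into ((~p2 -> p5) & (~p1 <-> (p5 -> p3)))  //  ~p4.
      branch 2.1 (add ((~p2 -> p5) & (~p1 <-> (p5 -> p3)))):
        ((~p2 -> p5) & (~p1 <-> (p5 -> p3))): α-rule — add (~p2 -> p5), (~p1 <-> (p5 -> p3)).
        (~p2 -> p5): β-rule — branch into ~~p2  //  p5.
          branch 2.1.1 (add ~~p2):
            (~p1 <-> (p5 -> p3)): β-rule — branch into ~p1, (p5 -> p3)  //  ~~p1, ~(p5 -> p3).
              branch 2.1.1.1 (add ~p1, (p5 -> p3)):
                (p5 -> p3): β-rule — branch into ~p5  //  p3.
                  branch 2.1.1.1.1 (add ~p5):
                    ○ open, literals {p1=0, p2=1, p3=1, p5=0}.
                  branch 2.1.1.1.2 (add p3):
                    ○ open, literals {p1=0, p2=1, p3=1, p5=0}.
              branch 2.1.1.2 (add ~~p1, ~(p5 -> p3)):
                ~(p5 -> p3): α-rule — add p5, ~p3.
                × closes — contains both p5 and ~p5.
          branch 2.1.2 (add p5):
            × closes — contains both p5 and ~p5.
      branch 2.2 (add ~p4):
        ○ open, literals {p3=1, p4=0, p5=0}.
5 branches closed, 5 open.
An open branch gives a countermodel: p1=1, p3=1, p4=1, p5=1 (unmentioned atoms arbitrary); under it the original formula is false.

Not valid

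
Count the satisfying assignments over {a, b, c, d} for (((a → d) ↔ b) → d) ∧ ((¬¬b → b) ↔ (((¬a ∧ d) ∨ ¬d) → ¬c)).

8

Initial set: {T ((((a → d) ↔ b) → d) ∧ ((¬¬b → b) ↔ (((¬a ∧ d) ∨ ¬d) → ¬c)))}.
T ((((a → d) ↔ b) → d) ∧ ((¬¬b → b) ↔ (((¬a ∧ d) ∨ ¬d) → ¬c))): α-rule — add T (((a → d) ↔ b) → d), T ((¬¬b → b) ↔ (((¬a ∧ d) ∨ ¬d) → ¬c)).
T (((a → d) ↔ b) → d): β-rule — branch into F ((a → d) ↔ b)  //  T d.
  branch 1 (add F ((a → d) ↔ b)):
    T ((¬¬b → b) ↔ (((¬a ∧ d) ∨ ¬d) → ¬c)): β-rule — branch into T (¬¬b → b), T (((¬a ∧ d) ∨ ¬d) → ¬c)  //  F (¬¬b → b), F (((¬a ∧ d) ∨ ¬d) → ¬c).
      branch 1.1 (add T (¬¬b → b), T (((¬a ∧ d) ∨ ¬d) → ¬c)):
        F ((a → d) ↔ b): β-rule — branch into T (a → d), F b  //  F (a → d), T b.
          branch 1.1.1 (add T (a → d), F b):
            T (¬¬b → b): β-rule — branch into F ¬¬b  //  T b.
              branch 1.1.1.1 (add F ¬¬b):
                F ¬¬b: drop double negation, giving F b.
                T (((¬a ∧ d) ∨ ¬d) → ¬c): β-rule — branch into F ((¬a ∧ d) ∨ ¬d)  //  T ¬c.
                  branch 1.1.1.1.1 (add F ((¬a ∧ d) ∨ ¬d)):
                    F ((¬a ∧ d) ∨ ¬d): α-rule — add F (¬a ∧ d), F ¬d.
                    T (a → d): β-rule — branch into F a  //  T d.
                      branch 1.1.1.1.1.1 (add F a):
                        F (¬a ∧ d): β-rule — branch into F ¬a  //  F d.
                          branch 1.1.1.1.1.1.1 (add F ¬a):
                            × closes — contains both a and ¬a.
                          branch 1.1.1.1.1.1.2 (add F d):
                            × closes — contains both d and ¬d.
                      branch 1.1.1.1.1.2 (add T d):
                        F (¬a ∧ d): β-rule — branch into F ¬a  //  F d.
                          branch 1.1.1.1.1.2.1 (add F ¬a):
                            ○ open, literals {a=true, b=false, d=true}.
                          branch 1.1.1.1.1.2.2 (add F d):
                            × closes — contains both d and ¬d.
                  branch 1.1.1.1.2 (add T ¬c):
                    T (a → d): β-rule — branch into F a  //  T d.
                      branch 1.1.1.1.2.1 (add F a):
                        ○ open, literals {a=false, b=false, c=false}.
                      branch 1.1.1.1.2.2 (add T d):
                        ○ open, literals {b=false, c=false, d=true}.
              branch 1.1.1.2 (add T b):
                × closes — contains both b and ¬b.
          branch 1.1.2 (add F (a → d), T b):
            F (a → d): α-rule — add T a, F d.
            T (¬¬b → b): β-rule — branch into F ¬¬b  //  T b.
              branch 1.1.2.1 (add F ¬¬b):
                F ¬¬b: drop double negation, giving F b.
                × closes — contains both b and ¬b.
              branch 1.1.2.2 (add T b):
                T (((¬a ∧ d) ∨ ¬d) → ¬c): β-rule — branch into F ((¬a ∧ d) ∨ ¬d)  //  T ¬c.
                  branch 1.1.2.2.1 (add F ((¬a ∧ d) ∨ ¬d)):
                    F ((¬a ∧ d) ∨ ¬d): α-rule — add F (¬a ∧ d), F ¬d.
                    × closes — contains both d and ¬d.
                  branch 1.1.2.2.2 (add T ¬c):
                    ○ open, literals {a=true, b=true, c=false, d=false}.
      branch 1.2 (add F (¬¬b → b), F (((¬a ∧ d) ∨ ¬d) → ¬c)):
        F (¬¬b → b): α-rule — add T ¬¬b, F b.
        F (((¬a ∧ d) ∨ ¬d) → ¬c): α-rule — add T ((¬a ∧ d) ∨ ¬d), F ¬c.
        T ¬¬b: drop double negation, giving T b.
        × closes — contains both b and ¬b.
  branch 2 (add T d):
    T ((¬¬b → b) ↔ (((¬a ∧ d) ∨ ¬d) → ¬c)): β-rule — branch into T (¬¬b → b), T (((¬a ∧ d) ∨ ¬d) → ¬c)  //  F (¬¬b → b), F (((¬a ∧ d) ∨ ¬d) → ¬c).
      branch 2.1 (add T (¬¬b → b), T (((¬a ∧ d) ∨ ¬d) → ¬c)):
        T (¬¬b → b): β-rule — branch into F ¬¬b  //  T b.
          branch 2.1.1 (add F ¬¬b):
            F ¬¬b: drop double negation, giving F b.
            T (((¬a ∧ d) ∨ ¬d) → ¬c): β-rule — branch into F ((¬a ∧ d) ∨ ¬d)  //  T ¬c.
              branch 2.1.1.1 (add F ((¬a ∧ d) ∨ ¬d)):
                F ((¬a ∧ d) ∨ ¬d): α-rule — add F (¬a ∧ d), F ¬d.
                F (¬a ∧ d): β-rule — branch into F ¬a  //  F d.
                  branch 2.1.1.1.1 (add F ¬a):
                    ○ open, literals {a=true, b=false, d=true}.
                  branch 2.1.1.1.2 (add F d):
                    × closes — contains both d and ¬d.
              branch 2.1.1.2 (add T ¬c):
                ○ open, literals {b=false, c=false, d=true}.
          branch 2.1.2 (add T b):
            T (((¬a ∧ d) ∨ ¬d) → ¬c): β-rule — branch into F ((¬a ∧ d) ∨ ¬d)  //  T ¬c.
              branch 2.1.2.1 (add F ((¬a ∧ d) ∨ ¬d)):
                F ((¬a ∧ d) ∨ ¬d): α-rule — add F (¬a ∧ d), F ¬d.
                F (¬a ∧ d): β-rule — branch into F ¬a  //  F d.
                  branch 2.1.2.1.1 (add F ¬a):
                    ○ open, literals {a=true, b=true, d=true}.
                  branch 2.1.2.1.2 (add F d):
                    × closes — contains both d and ¬d.
              branch 2.1.2.2 (add T ¬c):
                ○ open, literals {b=true, c=false, d=true}.
      branch 2.2 (add F (¬¬b → b), F (((¬a ∧ d) ∨ ¬d) → ¬c)):
        F (¬¬b → b): α-rule — add T ¬¬b, F b.
        F (((¬a ∧ d) ∨ ¬d) → ¬c): α-rule — add T ((¬a ∧ d) ∨ ¬d), F ¬c.
        T ¬¬b: drop double negation, giving T b.
        × closes — contains both b and ¬b.
10 branches closed, 8 open.
Each open branch fixes some atoms; the unmentioned ones are free. Counting distinct full assignments: branch {a=true, b=false, d=true} (c) contributes 2 new; branch {a=false, b=false, c=false} (d) contributes 2 new; branch {b=false, c=false, d=true} (a) contributes 0 new; branch {a=true, b=true, c=false, d=false} (none free) contributes 1 new; branch {a=true, b=false, d=true} (c) contributes 0 new; branch {b=false, c=false, d=true} (a) contributes 0 new; branch {a=true, b=true, d=true} (c) contributes 2 new; branch {b=true, c=false, d=true} (a) contributes 1 new. Total: 8.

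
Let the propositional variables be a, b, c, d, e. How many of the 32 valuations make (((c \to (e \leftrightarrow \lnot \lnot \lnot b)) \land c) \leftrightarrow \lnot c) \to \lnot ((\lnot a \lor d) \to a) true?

28

Initial set: {((((c \to (e \leftrightarrow \lnot \lnot \lnot b)) \land c) \leftrightarrow \lnot c) \to \lnot ((\lnot a \lor d) \to a))}.
((((c \to (e \leftrightarrow \lnot \lnot \lnot b)) \land c) \leftrightarrow \lnot c) \to \lnot ((\lnot a \lor d) \to a)): β-rule — branch into \lnot (((c \to (e \leftrightarrow \lnot \lnot \lnot b)) \land c) \leftrightarrow \lnot c)  //  \lnot ((\lnot a \lor d) \to a).
  branch 1 (add \lnot (((c \to (e \leftrightarrow \lnot \lnot \lnot b)) \land c) \leftrightarrow \lnot c)):
    \lnot (((c \to (e \leftrightarrow \lnot \lnot \lnot b)) \land c) \leftrightarrow \lnot c): β-rule — branch into ((c \to (e \leftrightarrow \lnot \lnot \lnot b)) \land c), \lnot \lnot c  //  \lnot ((c \to (e \leftrightarrow \lnot \lnot \lnot b)) \land c), \lnot c.
      branch 1.1 (add ((c \to (e \leftrightarrow \lnot \lnot \lnot b)) \land c), \lnot \lnot c):
        ((c \to (e \leftrightarrow \lnot \lnot \lnot b)) \land c): α-rule — add (c \to (e \leftrightarrow \lnot \lnot \lnot b)), c.
        (c \to (e \leftrightarrow \lnot \lnot \lnot b)): β-rule — branch into \lnot c  //  (e \leftrightarrow \lnot \lnot \lnot b).
          branch 1.1.1 (add \lnot c):
            × closes — contains both c and \lnot c.
          branch 1.1.2 (add (e \leftrightarrow \lnot \lnot \lnot b)):
            (e \leftrightarrow \lnot \lnot \lnot b): β-rule — branch into e, \lnot \lnot \lnot b  //  \lnot e, \lnot \lnot \lnot \lnot b.
              branch 1.1.2.1 (add e, \lnot \lnot \lnot b):
                \lnot \lnot \lnot b: drop double negation, giving \lnot b.
                ○ open, literals {b=F, c=T, e=T}.
              branch 1.1.2.2 (add \lnot e, \lnot \lnot \lnot \lnot b):
                \lnot \lnot \lnot \lnot b: drop double negation, giving \lnot \lnot b.
                ○ open, literals {b=T, c=T, e=F}.
      branch 1.2 (add \lnot ((c \to (e \leftrightarrow \lnot \lnot \lnot b)) \land c), \lnot c):
        \lnot ((c \to (e \leftrightarrow \lnot \lnot \lnot b)) \land c): β-rule — branch into \lnot (c \to (e \leftrightarrow \lnot \lnot \lnot b))  //  \lnot c.
          branch 1.2.1 (add \lnot (c \to (e \leftrightarrow \lnot \lnot \lnot b))):
            \lnot (c \to (e \leftrightarrow \lnot \lnot \lnot b)): α-rule — add c, \lnot (e \leftrightarrow \lnot \lnot \lnot b).
            × closes — contains both c and \lnot c.
          branch 1.2.2 (add \lnot c):
            ○ open, literals {c=F}.
  branch 2 (add \lnot ((\lnot a \lor d) \to a)):
    \lnot ((\lnot a \lor d) \to a): α-rule — add (\lnot a \lor d), \lnot a.
    (\lnot a \lor d): β-rule — branch into \lnot a  //  d.
      branch 2.1 (add \lnot a):
        ○ open, literals {a=F}.
      branch 2.2 (add d):
        ○ open, literals {a=F, d=T}.
2 branches closed, 5 open.
Each open branch fixes some atoms; the unmentioned ones are free. Counting distinct full assignments: branch {b=F, c=T, e=T} (a, d) contributes 4 new; branch {b=T, c=T, e=F} (a, d) contributes 4 new; branch {c=F} (a, b, d, e) contributes 16 new; branch {a=F} (b, c, d, e) contributes 4 new; branch {a=F, d=T} (b, c, e) contributes 0 new. Total: 28.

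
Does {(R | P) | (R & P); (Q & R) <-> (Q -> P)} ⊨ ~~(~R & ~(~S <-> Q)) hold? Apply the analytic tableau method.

Initial set: {((R | P) | (R & P)); ((Q & R) <-> (Q -> P)); ~~~(~R & ~(~S <-> Q))}.
~~~(~R & ~(~S <-> Q)): drop double negation, giving ~(~R & ~(~S <-> Q)).
((R | P) | (R & P)): β-rule — branch into (R | P)  //  (R & P).
  branch 1 (add (R | P)):
    ((Q & R) <-> (Q -> P)): β-rule — branch into (Q & R), (Q -> P)  //  ~(Q & R), ~(Q -> P).
      branch 1.1 (add (Q & R), (Q -> P)):
        (Q & R): α-rule — add Q, R.
        ~(~R & ~(~S <-> Q)): β-rule — branch into ~~R  //  ~~(~S <-> Q).
          branch 1.1.1 (add ~~R):
            (R | P): β-rule — branch into R  //  P.
              branch 1.1.1.1 (add R):
                (Q -> P): β-rule — branch into ~Q  //  P.
                  branch 1.1.1.1.1 (add ~Q):
                    × closes — contains both Q and ~Q.
                  branch 1.1.1.1.2 (add P):
                    ○ open, literals {P=true, Q=true, R=true}.
              branch 1.1.1.2 (add P):
                (Q -> P): β-rule — branch into ~Q  //  P.
                  branch 1.1.1.2.1 (add ~Q):
                    × closes — contains both Q and ~Q.
                  branch 1.1.1.2.2 (add P):
                    ○ open, literals {P=true, Q=true, R=true}.
          branch 1.1.2 (add ~~(~S <-> Q)):
            (R | P): β-rule — branch into R  //  P.
              branch 1.1.2.1 (add R):
                (Q -> P): β-rule — branch into ~Q  //  P.
                  branch 1.1.2.1.1 (add ~Q):
                    × closes — contains both Q and ~Q.
                  branch 1.1.2.1.2 (add P):
                    ~~(~S <-> Q): β-rule — branch into ~S, Q  //  ~~S, ~Q.
                      branch 1.1.2.1.2.1 (add ~S, Q):
                        ○ open, literals {P=true, Q=true, R=true, S=false}.
                      branch 1.1.2.1.2.2 (add ~~S, ~Q):
                        × closes — contains both Q and ~Q.
              branch 1.1.2.2 (add P):
                (Q -> P): β-rule — branch into ~Q  //  P.
                  branch 1.1.2.2.1 (add ~Q):
                    × closes — contains both Q and ~Q.
                  branch 1.1.2.2.2 (add P):
                    ~~(~S <-> Q): β-rule — branch into ~S, Q  //  ~~S, ~Q.
                      branch 1.1.2.2.2.1 (add ~S, Q):
                        ○ open, literals {P=true, Q=true, R=true, S=false}.
                      branch 1.1.2.2.2.2 (add ~~S, ~Q):
                        × closes — contains both Q and ~Q.
      branch 1.2 (add ~(Q & R), ~(Q -> P)):
        ~(Q -> P): α-rule — add Q, ~P.
        ~(~R & ~(~S <-> Q)): β-rule — branch into ~~R  //  ~~(~S <-> Q).
          branch 1.2.1 (add ~~R):
            (R | P): β-rule — branch into R  //  P.
              branch 1.2.1.1 (add R):
                ~(Q & R): β-rule — branch into ~Q  //  ~R.
                  branch 1.2.1.1.1 (add ~Q):
                    × closes — contains both Q and ~Q.
                  branch 1.2.1.1.2 (add ~R):
                    × closes — contains both R and ~R.
              branch 1.2.1.2 (add P):
                × closes — contains both P and ~P.
          branch 1.2.2 (add ~~(~S <-> Q)):
            (R | P): β-rule — branch into R  //  P.
              branch 1.2.2.1 (add R):
                ~(Q & R): β-rule — branch into ~Q  //  ~R.
                  branch 1.2.2.1.1 (add ~Q):
                    × closes — contains both Q and ~Q.
                  branch 1.2.2.1.2 (add ~R):
                    × closes — contains both R and ~R.
              branch 1.2.2.2 (add P):
                × closes — contains both P and ~P.
  branch 2 (add (R & P)):
    (R & P): α-rule — add R, P.
    ((Q & R) <-> (Q -> P)): β-rule — branch into (Q & R), (Q -> P)  //  ~(Q & R), ~(Q -> P).
      branch 2.1 (add (Q & R), (Q -> P)):
        (Q & R): α-rule — add Q, R.
        ~(~R & ~(~S <-> Q)): β-rule — branch into ~~R  //  ~~(~S <-> Q).
          branch 2.1.1 (add ~~R):
            (Q -> P): β-rule — branch into ~Q  //  P.
              branch 2.1.1.1 (add ~Q):
                × closes — contains both Q and ~Q.
              branch 2.1.1.2 (add P):
                ○ open, literals {P=true, Q=true, R=true}.
          branch 2.1.2 (add ~~(~S <-> Q)):
            (Q -> P): β-rule — branch into ~Q  //  P.
              branch 2.1.2.1 (add ~Q):
                × closes — contains both Q and ~Q.
              branch 2.1.2.2 (add P):
                ~~(~S <-> Q): β-rule — branch into ~S, Q  //  ~~S, ~Q.
                  branch 2.1.2.2.1 (add ~S, Q):
                    ○ open, literals {P=true, Q=true, R=true, S=false}.
                  branch 2.1.2.2.2 (add ~~S, ~Q):
                    × closes — contains both Q and ~Q.
      branch 2.2 (add ~(Q & R), ~(Q -> P)):
        ~(Q -> P): α-rule — add Q, ~P.
        × closes — contains both P and ~P.
16 branches closed, 6 open.
An open branch gives a countermodel: P=true, Q=true, R=true (unmentioned atoms arbitrary); the premises hold there but the conclusion fails.

No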